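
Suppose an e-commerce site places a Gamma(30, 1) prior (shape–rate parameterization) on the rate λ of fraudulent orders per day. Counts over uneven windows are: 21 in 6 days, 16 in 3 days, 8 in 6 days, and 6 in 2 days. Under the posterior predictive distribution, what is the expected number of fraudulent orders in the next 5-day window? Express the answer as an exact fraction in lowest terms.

Total count: 21 + 16 + 8 + 6 = 51.
Total exposure: 6 + 3 + 6 + 2 = 17 days.
Conjugate update: add total count to the shape and total exposure to the rate, giving Gamma(81, 18).
Predictive mean over a 5-day window = T·E[λ|data] = 5·81/18 = 45/2.

45/2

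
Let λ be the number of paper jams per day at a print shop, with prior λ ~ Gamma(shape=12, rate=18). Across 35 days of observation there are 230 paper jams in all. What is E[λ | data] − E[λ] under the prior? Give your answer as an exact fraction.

620/159

Total count 230 over total exposure 35 days.
Conjugate update: add total count to the shape and total exposure to the rate, giving Gamma(242, 53).
Posterior mean = 242/53 = 242/53; prior mean = 12/18 = 2/3. Difference = 242/53 − 2/3 = 620/159.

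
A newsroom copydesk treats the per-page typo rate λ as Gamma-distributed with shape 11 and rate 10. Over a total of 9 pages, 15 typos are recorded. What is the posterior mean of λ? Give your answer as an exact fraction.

26/19

Total count 15 over total exposure 9 pages.
Conjugate update: add total count to the shape and total exposure to the rate, giving Gamma(26, 19).
Posterior mean = α'/β' = 26/19.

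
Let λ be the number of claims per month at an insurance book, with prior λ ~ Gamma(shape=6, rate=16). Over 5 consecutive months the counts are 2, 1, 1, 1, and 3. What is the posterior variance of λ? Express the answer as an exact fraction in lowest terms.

Total count: 2 + 1 + 1 + 1 + 3 = 8.
Total exposure: 5 months.
By Gamma–Poisson conjugacy, the posterior is Gamma(α + Σx, β + Σt) = Gamma(6 + 8, 16 + 5) = Gamma(14, 21).
Posterior variance = α'/β'² = 14/441 = 2/63.

2/63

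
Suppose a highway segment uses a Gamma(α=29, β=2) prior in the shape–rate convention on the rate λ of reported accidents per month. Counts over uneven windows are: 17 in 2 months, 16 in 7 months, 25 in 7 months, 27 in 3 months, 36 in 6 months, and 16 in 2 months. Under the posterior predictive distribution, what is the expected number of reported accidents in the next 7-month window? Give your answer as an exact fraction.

1162/29

Total count: 17 + 16 + 25 + 27 + 36 + 16 = 137.
Total exposure: 2 + 7 + 7 + 3 + 6 + 2 = 27 months.
Conjugate update: add total count to the shape and total exposure to the rate, giving Gamma(166, 29).
Predictive mean over a 7-month window = T·E[λ|data] = 7·166/29 = 1162/29.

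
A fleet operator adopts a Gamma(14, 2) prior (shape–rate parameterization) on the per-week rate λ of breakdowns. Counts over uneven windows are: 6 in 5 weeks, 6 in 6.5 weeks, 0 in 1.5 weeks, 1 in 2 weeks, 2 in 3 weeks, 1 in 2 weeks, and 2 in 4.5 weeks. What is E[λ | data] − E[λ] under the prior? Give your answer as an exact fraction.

Total count: 6 + 6 + 0 + 1 + 2 + 1 + 2 = 18.
Total exposure: 5 + 6.5 + 1.5 + 2 + 3 + 2 + 4.5 = 24.5 weeks.
Conjugate update: add total count to the shape and total exposure to the rate, giving Gamma(32, 53/2).
Posterior mean = 32/(53/2) = 64/53; prior mean = 14/2 = 7. Difference = 64/53 − 7 = -307/53.

-307/53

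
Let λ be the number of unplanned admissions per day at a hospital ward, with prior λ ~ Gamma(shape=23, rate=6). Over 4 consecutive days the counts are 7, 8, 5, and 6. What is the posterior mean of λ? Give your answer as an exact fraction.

Total count: 7 + 8 + 5 + 6 = 26.
Total exposure: 4 days.
Posterior: α' = 23 + 26 = 49, β' = 6 + 4 = 10.
Posterior mean = α'/β' = 49/10.

49/10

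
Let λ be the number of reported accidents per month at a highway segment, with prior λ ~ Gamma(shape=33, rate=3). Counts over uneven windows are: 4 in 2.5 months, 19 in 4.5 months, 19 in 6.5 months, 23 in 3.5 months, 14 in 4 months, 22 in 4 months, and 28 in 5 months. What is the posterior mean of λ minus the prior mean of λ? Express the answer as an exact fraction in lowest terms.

-67/11

Total count: 4 + 19 + 19 + 23 + 14 + 22 + 28 = 129.
Total exposure: 2.5 + 4.5 + 6.5 + 3.5 + 4 + 4 + 5 = 30 months.
The Gamma prior is conjugate for the Poisson rate, so λ | data ~ Gamma(33+129, 3+30) = Gamma(162, 33).
Posterior mean = 162/33 = 54/11; prior mean = 33/3 = 11. Difference = 54/11 − 11 = -67/11.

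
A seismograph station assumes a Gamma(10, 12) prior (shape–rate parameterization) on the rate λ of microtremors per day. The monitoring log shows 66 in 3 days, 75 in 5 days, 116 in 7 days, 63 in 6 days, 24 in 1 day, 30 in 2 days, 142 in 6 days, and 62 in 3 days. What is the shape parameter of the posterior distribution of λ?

588

Total count: 66 + 75 + 116 + 63 + 24 + 30 + 142 + 62 = 578.
Total exposure: 3 + 5 + 7 + 6 + 1 + 2 + 6 + 3 = 33 days.
By Gamma–Poisson conjugacy, the posterior is Gamma(α + Σx, β + Σt) = Gamma(10 + 578, 12 + 33) = Gamma(588, 45).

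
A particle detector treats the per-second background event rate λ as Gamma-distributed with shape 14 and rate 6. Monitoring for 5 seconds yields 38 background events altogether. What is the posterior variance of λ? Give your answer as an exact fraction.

Total count 38 over total exposure 5 seconds.
Conjugate update: add total count to the shape and total exposure to the rate, giving Gamma(52, 11).
Posterior variance = α'/β'² = 52/121.

52/121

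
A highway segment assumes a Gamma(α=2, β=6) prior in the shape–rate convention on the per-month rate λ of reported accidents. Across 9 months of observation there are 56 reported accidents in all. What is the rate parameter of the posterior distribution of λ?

15

Total count 56 over total exposure 9 months.
Gamma(α, β) with Poisson data over total exposure Σt gives posterior Gamma(α+Σx, β+Σt) = Gamma(58, 15).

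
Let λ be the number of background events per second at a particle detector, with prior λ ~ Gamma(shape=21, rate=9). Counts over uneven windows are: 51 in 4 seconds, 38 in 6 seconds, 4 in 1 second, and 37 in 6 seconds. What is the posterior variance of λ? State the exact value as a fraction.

Total count: 51 + 38 + 4 + 37 = 130.
Total exposure: 4 + 6 + 1 + 6 = 17 seconds.
Posterior: α' = 21 + 130 = 151, β' = 9 + 17 = 26.
Posterior variance = α'/β'² = 151/676.

151/676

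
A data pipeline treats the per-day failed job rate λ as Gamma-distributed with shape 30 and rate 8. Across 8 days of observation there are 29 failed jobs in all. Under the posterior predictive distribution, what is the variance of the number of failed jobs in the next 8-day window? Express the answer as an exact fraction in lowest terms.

Total count 29 over total exposure 8 days.
The Gamma prior is conjugate for the Poisson rate, so λ | data ~ Gamma(30+29, 8+8) = Gamma(59, 16).
The posterior predictive for a window of length T is Negative Binomial with variance T·α'·(β'+T)/β'² = 8·59·24/256 = 177/4.

177/4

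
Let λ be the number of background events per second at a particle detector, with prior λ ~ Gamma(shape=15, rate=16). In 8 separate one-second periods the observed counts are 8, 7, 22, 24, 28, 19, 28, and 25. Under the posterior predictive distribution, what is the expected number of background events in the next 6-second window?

44

Total count: 8 + 7 + 22 + 24 + 28 + 19 + 28 + 25 = 161.
Total exposure: 8 seconds.
The Gamma prior is conjugate for the Poisson rate, so λ | data ~ Gamma(15+161, 16+8) = Gamma(176, 24).
Predictive mean over a 6-second window = T·E[λ|data] = 6·176/24 = 44.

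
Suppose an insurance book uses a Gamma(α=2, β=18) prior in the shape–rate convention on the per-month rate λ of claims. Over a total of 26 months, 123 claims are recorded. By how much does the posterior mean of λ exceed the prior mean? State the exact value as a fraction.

Total count 123 over total exposure 26 months.
Posterior: α' = 2 + 123 = 125, β' = 18 + 26 = 44.
Posterior mean = 125/44 = 125/44; prior mean = 2/18 = 1/9. Difference = 125/44 − 1/9 = 1081/396.

1081/396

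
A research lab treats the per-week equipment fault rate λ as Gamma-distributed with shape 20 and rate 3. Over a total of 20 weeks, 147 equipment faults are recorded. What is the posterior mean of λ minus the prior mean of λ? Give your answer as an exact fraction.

Total count 147 over total exposure 20 weeks.
Gamma(α, β) with Poisson data over total exposure Σt gives posterior Gamma(α+Σx, β+Σt) = Gamma(167, 23).
Posterior mean = 167/23 = 167/23; prior mean = 20/3 = 20/3. Difference = 167/23 − 20/3 = 41/69.

41/69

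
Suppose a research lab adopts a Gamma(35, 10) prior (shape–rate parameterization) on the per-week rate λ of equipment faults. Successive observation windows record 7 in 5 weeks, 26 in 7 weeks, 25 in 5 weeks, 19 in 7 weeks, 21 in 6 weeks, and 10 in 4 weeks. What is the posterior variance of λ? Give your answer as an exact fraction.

13/176

Total count: 7 + 26 + 25 + 19 + 21 + 10 = 108.
Total exposure: 5 + 7 + 5 + 7 + 6 + 4 = 34 weeks.
Conjugate update: add total count to the shape and total exposure to the rate, giving Gamma(143, 44).
Posterior variance = α'/β'² = 143/1936 = 13/176.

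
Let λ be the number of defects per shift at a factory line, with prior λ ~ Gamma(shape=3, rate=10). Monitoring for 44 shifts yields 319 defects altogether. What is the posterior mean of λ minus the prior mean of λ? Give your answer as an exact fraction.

1529/270

Total count 319 over total exposure 44 shifts.
Gamma(α, β) with Poisson data over total exposure Σt gives posterior Gamma(α+Σx, β+Σt) = Gamma(322, 54).
Posterior mean = 322/54 = 161/27; prior mean = 3/10 = 3/10. Difference = 161/27 − 3/10 = 1529/270.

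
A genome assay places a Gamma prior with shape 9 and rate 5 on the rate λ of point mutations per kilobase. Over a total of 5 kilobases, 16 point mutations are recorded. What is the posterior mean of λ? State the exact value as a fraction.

Total count 16 over total exposure 5 kilobases.
The Gamma prior is conjugate for the Poisson rate, so λ | data ~ Gamma(9+16, 5+5) = Gamma(25, 10).
Posterior mean = α'/β' = 25/10 = 5/2.

5/2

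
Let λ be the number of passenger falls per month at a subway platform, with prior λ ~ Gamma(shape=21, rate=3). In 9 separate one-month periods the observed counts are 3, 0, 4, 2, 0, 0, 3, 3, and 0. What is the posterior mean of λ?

3

Total count: 3 + 0 + 4 + 2 + 0 + 0 + 3 + 3 + 0 = 15.
Total exposure: 9 months.
Posterior: α' = 21 + 15 = 36, β' = 3 + 9 = 12.
Posterior mean = α'/β' = 36/12 = 3.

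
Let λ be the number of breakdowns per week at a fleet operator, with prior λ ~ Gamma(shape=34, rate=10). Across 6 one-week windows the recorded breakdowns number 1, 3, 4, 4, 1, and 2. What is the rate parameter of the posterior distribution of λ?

16

Total count: 1 + 3 + 4 + 4 + 1 + 2 = 15.
Total exposure: 6 weeks.
Conjugate update: add total count to the shape and total exposure to the rate, giving Gamma(49, 16).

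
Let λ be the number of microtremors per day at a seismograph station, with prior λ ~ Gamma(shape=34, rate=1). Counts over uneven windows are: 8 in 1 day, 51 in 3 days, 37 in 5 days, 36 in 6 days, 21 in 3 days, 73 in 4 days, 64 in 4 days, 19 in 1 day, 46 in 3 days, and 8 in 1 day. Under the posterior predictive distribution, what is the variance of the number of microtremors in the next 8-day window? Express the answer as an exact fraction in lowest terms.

1985/16

Total count: 8 + 51 + 37 + 36 + 21 + 73 + 64 + 19 + 46 + 8 = 363.
Total exposure: 1 + 3 + 5 + 6 + 3 + 4 + 4 + 1 + 3 + 1 = 31 days.
By Gamma–Poisson conjugacy, the posterior is Gamma(α + Σx, β + Σt) = Gamma(34 + 363, 1 + 31) = Gamma(397, 32).
The posterior predictive for a window of length T is Negative Binomial with variance T·α'·(β'+T)/β'² = 8·397·40/1024 = 1985/16.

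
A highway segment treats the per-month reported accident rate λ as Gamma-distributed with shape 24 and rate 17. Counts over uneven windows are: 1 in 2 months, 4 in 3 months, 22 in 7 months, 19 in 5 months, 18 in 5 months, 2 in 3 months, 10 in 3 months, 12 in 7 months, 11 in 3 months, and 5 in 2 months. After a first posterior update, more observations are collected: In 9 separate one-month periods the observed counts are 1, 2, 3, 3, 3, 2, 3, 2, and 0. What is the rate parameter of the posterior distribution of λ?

66

Total count: 1 + 4 + 22 + 19 + 18 + 2 + 10 + 12 + 11 + 5 = 104.
Total exposure: 2 + 3 + 7 + 5 + 5 + 3 + 3 + 7 + 3 + 2 = 40 months.
After the first batch: Gamma(24 + 104, 17 + 40) = Gamma(128, 57).
Total count: 1 + 2 + 3 + 3 + 3 + 2 + 3 + 2 + 0 = 19.
Total exposure: 9 months.
After the second batch: Gamma(128 + 19, 57 + 9) = Gamma(147, 66).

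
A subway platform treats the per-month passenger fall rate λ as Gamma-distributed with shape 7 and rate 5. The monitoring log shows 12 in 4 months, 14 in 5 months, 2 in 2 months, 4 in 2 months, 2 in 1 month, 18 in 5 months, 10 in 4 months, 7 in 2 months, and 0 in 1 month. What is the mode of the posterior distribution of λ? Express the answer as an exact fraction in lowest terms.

Total count: 12 + 14 + 2 + 4 + 2 + 18 + 10 + 7 + 0 = 69.
Total exposure: 4 + 5 + 2 + 2 + 1 + 5 + 4 + 2 + 1 = 26 months.
Conjugate update: add total count to the shape and total exposure to the rate, giving Gamma(76, 31).
Posterior mode = (α'−1)/β' = 75/31.

75/31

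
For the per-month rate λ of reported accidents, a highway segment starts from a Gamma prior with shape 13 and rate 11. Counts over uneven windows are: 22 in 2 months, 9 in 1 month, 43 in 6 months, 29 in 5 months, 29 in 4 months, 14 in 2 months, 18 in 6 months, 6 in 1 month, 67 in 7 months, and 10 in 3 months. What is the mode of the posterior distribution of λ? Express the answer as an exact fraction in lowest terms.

259/48

Total count: 22 + 9 + 43 + 29 + 29 + 14 + 18 + 6 + 67 + 10 = 247.
Total exposure: 2 + 1 + 6 + 5 + 4 + 2 + 6 + 1 + 7 + 3 = 37 months.
By Gamma–Poisson conjugacy, the posterior is Gamma(α + Σx, β + Σt) = Gamma(13 + 247, 11 + 37) = Gamma(260, 48).
Posterior mode = (α'−1)/β' = 259/48.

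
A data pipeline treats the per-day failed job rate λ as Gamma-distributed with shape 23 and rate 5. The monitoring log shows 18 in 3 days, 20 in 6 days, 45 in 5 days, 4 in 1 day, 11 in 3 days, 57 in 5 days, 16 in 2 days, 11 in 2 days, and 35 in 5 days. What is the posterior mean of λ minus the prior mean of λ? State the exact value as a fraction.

Total count: 18 + 20 + 45 + 4 + 11 + 57 + 16 + 11 + 35 = 217.
Total exposure: 3 + 6 + 5 + 1 + 3 + 5 + 2 + 2 + 5 = 32 days.
Gamma(α, β) with Poisson data over total exposure Σt gives posterior Gamma(α+Σx, β+Σt) = Gamma(240, 37).
Posterior mean = 240/37 = 240/37; prior mean = 23/5 = 23/5. Difference = 240/37 − 23/5 = 349/185.

349/185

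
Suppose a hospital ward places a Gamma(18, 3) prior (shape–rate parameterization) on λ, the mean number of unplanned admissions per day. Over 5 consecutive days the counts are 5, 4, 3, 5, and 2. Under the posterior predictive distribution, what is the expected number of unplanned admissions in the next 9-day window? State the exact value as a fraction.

Total count: 5 + 4 + 3 + 5 + 2 = 19.
Total exposure: 5 days.
Posterior: α' = 18 + 19 = 37, β' = 3 + 5 = 8.
Predictive mean over a 9-day window = T·E[λ|data] = 9·37/8 = 333/8.

333/8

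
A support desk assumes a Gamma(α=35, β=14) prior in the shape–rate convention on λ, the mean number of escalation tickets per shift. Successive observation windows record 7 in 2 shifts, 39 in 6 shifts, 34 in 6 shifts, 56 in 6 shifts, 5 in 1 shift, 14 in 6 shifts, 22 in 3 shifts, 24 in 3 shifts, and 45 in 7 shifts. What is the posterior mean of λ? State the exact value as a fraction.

281/54

Total count: 7 + 39 + 34 + 56 + 5 + 14 + 22 + 24 + 45 = 246.
Total exposure: 2 + 6 + 6 + 6 + 1 + 6 + 3 + 3 + 7 = 40 shifts.
Gamma(α, β) with Poisson data over total exposure Σt gives posterior Gamma(α+Σx, β+Σt) = Gamma(281, 54).
Posterior mean = α'/β' = 281/54.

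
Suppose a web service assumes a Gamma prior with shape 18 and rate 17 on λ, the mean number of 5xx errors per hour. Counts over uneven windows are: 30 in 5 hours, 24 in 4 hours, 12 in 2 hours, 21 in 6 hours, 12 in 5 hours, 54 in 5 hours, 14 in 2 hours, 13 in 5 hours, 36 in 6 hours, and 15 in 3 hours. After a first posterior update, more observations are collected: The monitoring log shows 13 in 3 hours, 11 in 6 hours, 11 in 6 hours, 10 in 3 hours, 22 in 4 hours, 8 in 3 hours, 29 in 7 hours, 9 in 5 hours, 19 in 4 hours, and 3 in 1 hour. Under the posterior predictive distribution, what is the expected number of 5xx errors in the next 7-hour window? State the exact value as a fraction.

Total count: 30 + 24 + 12 + 21 + 12 + 54 + 14 + 13 + 36 + 15 = 231.
Total exposure: 5 + 4 + 2 + 6 + 5 + 5 + 2 + 5 + 6 + 3 = 43 hours.
After the first batch: Gamma(18 + 231, 17 + 43) = Gamma(249, 60).
Total count: 13 + 11 + 11 + 10 + 22 + 8 + 29 + 9 + 19 + 3 = 135.
Total exposure: 3 + 6 + 6 + 3 + 4 + 3 + 7 + 5 + 4 + 1 = 42 hours.
After the second batch: Gamma(249 + 135, 60 + 42) = Gamma(384, 102).
Predictive mean over a 7-hour window = T·E[λ|data] = 7·384/102 = 448/17.

448/17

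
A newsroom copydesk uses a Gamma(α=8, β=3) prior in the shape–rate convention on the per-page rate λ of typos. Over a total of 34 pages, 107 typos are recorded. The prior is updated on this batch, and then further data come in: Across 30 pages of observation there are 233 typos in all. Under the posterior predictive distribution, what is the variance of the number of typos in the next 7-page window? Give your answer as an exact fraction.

180264/4489

Total count 107 over total exposure 34 pages.
After the first batch: Gamma(8 + 107, 3 + 34) = Gamma(115, 37).
Total count 233 over total exposure 30 pages.
After the second batch: Gamma(115 + 233, 37 + 30) = Gamma(348, 67).
The posterior predictive for a window of length T is Negative Binomial with variance T·α'·(β'+T)/β'² = 7·348·74/4489 = 180264/4489.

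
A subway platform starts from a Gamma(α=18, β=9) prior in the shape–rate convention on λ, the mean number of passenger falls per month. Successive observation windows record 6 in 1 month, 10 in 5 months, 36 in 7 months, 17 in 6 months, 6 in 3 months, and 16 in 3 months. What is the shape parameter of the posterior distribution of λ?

Total count: 6 + 10 + 36 + 17 + 6 + 16 = 91.
Total exposure: 1 + 5 + 7 + 6 + 3 + 3 = 25 months.
The Gamma prior is conjugate for the Poisson rate, so λ | data ~ Gamma(18+91, 9+25) = Gamma(109, 34).

109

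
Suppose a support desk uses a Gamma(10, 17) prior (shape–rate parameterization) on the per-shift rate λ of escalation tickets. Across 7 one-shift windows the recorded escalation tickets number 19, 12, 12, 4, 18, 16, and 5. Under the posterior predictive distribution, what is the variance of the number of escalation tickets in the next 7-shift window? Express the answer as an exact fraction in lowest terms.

217/6

Total count: 19 + 12 + 12 + 4 + 18 + 16 + 5 = 86.
Total exposure: 7 shifts.
Posterior: α' = 10 + 86 = 96, β' = 17 + 7 = 24.
The posterior predictive for a window of length T is Negative Binomial with variance T·α'·(β'+T)/β'² = 7·96·31/576 = 217/6.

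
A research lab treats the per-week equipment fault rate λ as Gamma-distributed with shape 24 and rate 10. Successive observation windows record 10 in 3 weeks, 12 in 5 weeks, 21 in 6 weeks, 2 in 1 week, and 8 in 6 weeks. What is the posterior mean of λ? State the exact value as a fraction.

Total count: 10 + 12 + 21 + 2 + 8 = 53.
Total exposure: 3 + 5 + 6 + 1 + 6 = 21 weeks.
Gamma(α, β) with Poisson data over total exposure Σt gives posterior Gamma(α+Σx, β+Σt) = Gamma(77, 31).
Posterior mean = α'/β' = 77/31.

77/31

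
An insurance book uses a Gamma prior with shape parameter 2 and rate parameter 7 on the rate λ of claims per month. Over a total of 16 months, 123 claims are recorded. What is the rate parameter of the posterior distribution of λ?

Total count 123 over total exposure 16 months.
The Gamma prior is conjugate for the Poisson rate, so λ | data ~ Gamma(2+123, 7+16) = Gamma(125, 23).

23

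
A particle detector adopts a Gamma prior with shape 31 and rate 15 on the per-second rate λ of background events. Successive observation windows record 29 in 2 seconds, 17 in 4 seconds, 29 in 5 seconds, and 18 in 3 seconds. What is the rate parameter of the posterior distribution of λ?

Total count: 29 + 17 + 29 + 18 = 93.
Total exposure: 2 + 4 + 5 + 3 = 14 seconds.
Posterior: α' = 31 + 93 = 124, β' = 15 + 14 = 29.

29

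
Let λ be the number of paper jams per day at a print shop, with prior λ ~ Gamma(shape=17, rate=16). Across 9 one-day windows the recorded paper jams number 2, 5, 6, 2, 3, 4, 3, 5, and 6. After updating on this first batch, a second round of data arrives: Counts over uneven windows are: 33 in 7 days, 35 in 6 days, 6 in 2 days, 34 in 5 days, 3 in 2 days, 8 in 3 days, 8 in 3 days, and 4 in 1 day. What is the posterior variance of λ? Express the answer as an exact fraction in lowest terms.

Total count: 2 + 5 + 6 + 2 + 3 + 4 + 3 + 5 + 6 = 36.
Total exposure: 9 days.
After the first batch: Gamma(17 + 36, 16 + 9) = Gamma(53, 25).
Total count: 33 + 35 + 6 + 34 + 3 + 8 + 8 + 4 = 131.
Total exposure: 7 + 6 + 2 + 5 + 2 + 3 + 3 + 1 = 29 days.
After the second batch: Gamma(53 + 131, 25 + 29) = Gamma(184, 54).
Posterior variance = α'/β'² = 184/2916 = 46/729.

46/729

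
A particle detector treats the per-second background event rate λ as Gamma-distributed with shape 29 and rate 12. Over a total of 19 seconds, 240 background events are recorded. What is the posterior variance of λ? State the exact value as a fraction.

Total count 240 over total exposure 19 seconds.
By Gamma–Poisson conjugacy, the posterior is Gamma(α + Σx, β + Σt) = Gamma(29 + 240, 12 + 19) = Gamma(269, 31).
Posterior variance = α'/β'² = 269/961.

269/961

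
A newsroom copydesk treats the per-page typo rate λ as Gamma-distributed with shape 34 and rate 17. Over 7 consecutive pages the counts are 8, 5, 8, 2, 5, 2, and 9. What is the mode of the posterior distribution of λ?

3

Total count: 8 + 5 + 8 + 2 + 5 + 2 + 9 = 39.
Total exposure: 7 pages.
Conjugate update: add total count to the shape and total exposure to the rate, giving Gamma(73, 24).
Posterior mode = (α'−1)/β' = 72/24 = 3.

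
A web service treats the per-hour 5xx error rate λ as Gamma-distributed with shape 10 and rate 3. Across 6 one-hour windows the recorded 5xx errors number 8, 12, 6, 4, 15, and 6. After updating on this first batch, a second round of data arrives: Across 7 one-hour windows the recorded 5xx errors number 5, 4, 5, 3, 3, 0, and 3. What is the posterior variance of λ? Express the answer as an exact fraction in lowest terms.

Total count: 8 + 12 + 6 + 4 + 15 + 6 = 51.
Total exposure: 6 hours.
After the first batch: Gamma(10 + 51, 3 + 6) = Gamma(61, 9).
Total count: 5 + 4 + 5 + 3 + 3 + 0 + 3 = 23.
Total exposure: 7 hours.
After the second batch: Gamma(61 + 23, 9 + 7) = Gamma(84, 16).
Posterior variance = α'/β'² = 84/256 = 21/64.

21/64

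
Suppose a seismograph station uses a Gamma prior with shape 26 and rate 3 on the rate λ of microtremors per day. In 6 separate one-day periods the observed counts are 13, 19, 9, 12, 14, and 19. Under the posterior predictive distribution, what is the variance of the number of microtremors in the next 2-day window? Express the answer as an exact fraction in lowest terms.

Total count: 13 + 19 + 9 + 12 + 14 + 19 = 86.
Total exposure: 6 days.
The Gamma prior is conjugate for the Poisson rate, so λ | data ~ Gamma(26+86, 3+6) = Gamma(112, 9).
The posterior predictive for a window of length T is Negative Binomial with variance T·α'·(β'+T)/β'² = 2·112·11/81 = 2464/81.

2464/81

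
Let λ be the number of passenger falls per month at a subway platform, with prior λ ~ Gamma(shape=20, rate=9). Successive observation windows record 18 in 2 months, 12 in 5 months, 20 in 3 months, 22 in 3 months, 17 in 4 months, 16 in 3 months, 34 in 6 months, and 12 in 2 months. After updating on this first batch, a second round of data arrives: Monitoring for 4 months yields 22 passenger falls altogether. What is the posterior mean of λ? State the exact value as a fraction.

193/41

Total count: 18 + 12 + 20 + 22 + 17 + 16 + 34 + 12 = 151.
Total exposure: 2 + 5 + 3 + 3 + 4 + 3 + 6 + 2 = 28 months.
After the first batch: Gamma(20 + 151, 9 + 28) = Gamma(171, 37).
Total count 22 over total exposure 4 months.
After the second batch: Gamma(171 + 22, 37 + 4) = Gamma(193, 41).
Posterior mean = α'/β' = 193/41.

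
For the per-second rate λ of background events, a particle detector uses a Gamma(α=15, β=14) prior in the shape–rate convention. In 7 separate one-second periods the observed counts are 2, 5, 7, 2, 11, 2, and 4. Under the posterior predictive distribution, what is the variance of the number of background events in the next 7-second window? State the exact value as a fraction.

64/3

Total count: 2 + 5 + 7 + 2 + 11 + 2 + 4 = 33.
Total exposure: 7 seconds.
Gamma(α, β) with Poisson data over total exposure Σt gives posterior Gamma(α+Σx, β+Σt) = Gamma(48, 21).
The posterior predictive for a window of length T is Negative Binomial with variance T·α'·(β'+T)/β'² = 7·48·28/441 = 64/3.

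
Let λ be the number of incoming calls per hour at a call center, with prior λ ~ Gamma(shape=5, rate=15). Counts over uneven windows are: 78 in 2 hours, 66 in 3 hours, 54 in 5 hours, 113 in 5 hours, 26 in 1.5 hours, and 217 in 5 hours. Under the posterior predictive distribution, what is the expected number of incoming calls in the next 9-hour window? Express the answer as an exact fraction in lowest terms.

Total count: 78 + 66 + 54 + 113 + 26 + 217 = 554.
Total exposure: 2 + 3 + 5 + 5 + 1.5 + 5 = 21.5 hours.
Gamma(α, β) with Poisson data over total exposure Σt gives posterior Gamma(α+Σx, β+Σt) = Gamma(559, 73/2).
Predictive mean over a 9-hour window = T·E[λ|data] = 9·559/(73/2) = 10062/73.

10062/73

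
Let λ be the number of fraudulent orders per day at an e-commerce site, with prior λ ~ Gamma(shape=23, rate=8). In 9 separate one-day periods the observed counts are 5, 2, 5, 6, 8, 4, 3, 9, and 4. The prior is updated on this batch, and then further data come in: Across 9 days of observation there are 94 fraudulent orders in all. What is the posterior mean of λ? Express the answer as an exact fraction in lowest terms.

Total count: 5 + 2 + 5 + 6 + 8 + 4 + 3 + 9 + 4 = 46.
Total exposure: 9 days.
After the first batch: Gamma(23 + 46, 8 + 9) = Gamma(69, 17).
Total count 94 over total exposure 9 days.
After the second batch: Gamma(69 + 94, 17 + 9) = Gamma(163, 26).
Posterior mean = α'/β' = 163/26.

163/26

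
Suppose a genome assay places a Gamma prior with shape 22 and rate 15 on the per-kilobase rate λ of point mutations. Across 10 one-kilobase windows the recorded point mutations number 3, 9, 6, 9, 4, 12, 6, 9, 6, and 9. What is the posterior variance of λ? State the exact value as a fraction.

Total count: 3 + 9 + 6 + 9 + 4 + 12 + 6 + 9 + 6 + 9 = 73.
Total exposure: 10 kilobases.
The Gamma prior is conjugate for the Poisson rate, so λ | data ~ Gamma(22+73, 15+10) = Gamma(95, 25).
Posterior variance = α'/β'² = 95/625 = 19/125.

19/125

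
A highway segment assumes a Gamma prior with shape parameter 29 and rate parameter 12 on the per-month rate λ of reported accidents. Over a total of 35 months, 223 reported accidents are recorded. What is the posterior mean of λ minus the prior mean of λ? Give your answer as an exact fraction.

Total count 223 over total exposure 35 months.
Posterior: α' = 29 + 223 = 252, β' = 12 + 35 = 47.
Posterior mean = 252/47 = 252/47; prior mean = 29/12 = 29/12. Difference = 252/47 − 29/12 = 1661/564.

1661/564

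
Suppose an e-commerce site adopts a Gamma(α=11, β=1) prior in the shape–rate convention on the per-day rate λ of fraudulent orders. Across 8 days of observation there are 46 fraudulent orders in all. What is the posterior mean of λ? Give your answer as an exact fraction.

19/3

Total count 46 over total exposure 8 days.
Posterior: α' = 11 + 46 = 57, β' = 1 + 8 = 9.
Posterior mean = α'/β' = 57/9 = 19/3.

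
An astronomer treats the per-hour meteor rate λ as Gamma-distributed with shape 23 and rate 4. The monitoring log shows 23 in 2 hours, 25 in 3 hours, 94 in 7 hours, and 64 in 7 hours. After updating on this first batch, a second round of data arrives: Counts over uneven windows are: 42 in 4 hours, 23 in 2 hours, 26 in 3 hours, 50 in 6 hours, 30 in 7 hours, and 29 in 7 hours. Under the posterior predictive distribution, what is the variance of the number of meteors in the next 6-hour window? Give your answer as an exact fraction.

2871/52

Total count: 23 + 25 + 94 + 64 = 206.
Total exposure: 2 + 3 + 7 + 7 = 19 hours.
After the first batch: Gamma(23 + 206, 4 + 19) = Gamma(229, 23).
Total count: 42 + 23 + 26 + 50 + 30 + 29 = 200.
Total exposure: 4 + 2 + 3 + 6 + 7 + 7 = 29 hours.
After the second batch: Gamma(229 + 200, 23 + 29) = Gamma(429, 52).
The posterior predictive for a window of length T is Negative Binomial with variance T·α'·(β'+T)/β'² = 6·429·58/2704 = 2871/52.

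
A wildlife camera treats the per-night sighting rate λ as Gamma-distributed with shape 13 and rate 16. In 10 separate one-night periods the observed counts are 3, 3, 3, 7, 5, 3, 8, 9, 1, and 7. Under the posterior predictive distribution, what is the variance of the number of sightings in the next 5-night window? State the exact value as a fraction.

4805/338

Total count: 3 + 3 + 3 + 7 + 5 + 3 + 8 + 9 + 1 + 7 = 49.
Total exposure: 10 nights.
Gamma(α, β) with Poisson data over total exposure Σt gives posterior Gamma(α+Σx, β+Σt) = Gamma(62, 26).
The posterior predictive for a window of length T is Negative Binomial with variance T·α'·(β'+T)/β'² = 5·62·31/676 = 4805/338.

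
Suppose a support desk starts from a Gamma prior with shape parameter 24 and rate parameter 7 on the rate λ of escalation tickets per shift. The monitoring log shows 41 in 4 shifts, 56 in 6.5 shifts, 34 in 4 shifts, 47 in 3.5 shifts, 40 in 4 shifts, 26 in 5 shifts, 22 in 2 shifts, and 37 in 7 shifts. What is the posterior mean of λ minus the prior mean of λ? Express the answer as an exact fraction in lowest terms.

1257/301

Total count: 41 + 56 + 34 + 47 + 40 + 26 + 22 + 37 = 303.
Total exposure: 4 + 6.5 + 4 + 3.5 + 4 + 5 + 2 + 7 = 36 shifts.
Posterior: α' = 24 + 303 = 327, β' = 7 + 36 = 43.
Posterior mean = 327/43 = 327/43; prior mean = 24/7 = 24/7. Difference = 327/43 − 24/7 = 1257/301.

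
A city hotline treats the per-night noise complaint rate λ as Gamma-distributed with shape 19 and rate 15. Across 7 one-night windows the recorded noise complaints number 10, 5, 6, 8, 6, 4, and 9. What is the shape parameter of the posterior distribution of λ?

67

Total count: 10 + 5 + 6 + 8 + 6 + 4 + 9 = 48.
Total exposure: 7 nights.
Posterior: α' = 19 + 48 = 67, β' = 15 + 7 = 22.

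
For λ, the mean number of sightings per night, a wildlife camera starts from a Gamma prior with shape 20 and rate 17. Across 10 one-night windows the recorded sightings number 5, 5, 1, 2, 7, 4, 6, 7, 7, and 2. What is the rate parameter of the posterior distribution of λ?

Total count: 5 + 5 + 1 + 2 + 7 + 4 + 6 + 7 + 7 + 2 = 46.
Total exposure: 10 nights.
The Gamma prior is conjugate for the Poisson rate, so λ | data ~ Gamma(20+46, 17+10) = Gamma(66, 27).

27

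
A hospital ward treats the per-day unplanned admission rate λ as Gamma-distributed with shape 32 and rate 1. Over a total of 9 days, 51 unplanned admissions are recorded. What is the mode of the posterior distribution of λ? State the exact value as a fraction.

Total count 51 over total exposure 9 days.
Posterior: α' = 32 + 51 = 83, β' = 1 + 9 = 10.
Posterior mode = (α'−1)/β' = 82/10 = 41/5.

41/5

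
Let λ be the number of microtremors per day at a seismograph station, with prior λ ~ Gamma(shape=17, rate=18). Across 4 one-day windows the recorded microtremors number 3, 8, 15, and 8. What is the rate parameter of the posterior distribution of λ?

22

Total count: 3 + 8 + 15 + 8 = 34.
Total exposure: 4 days.
Conjugate update: add total count to the shape and total exposure to the rate, giving Gamma(51, 22).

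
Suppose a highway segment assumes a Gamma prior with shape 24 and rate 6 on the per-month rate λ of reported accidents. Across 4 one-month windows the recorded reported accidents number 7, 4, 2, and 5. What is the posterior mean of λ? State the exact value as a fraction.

Total count: 7 + 4 + 2 + 5 = 18.
Total exposure: 4 months.
Posterior: α' = 24 + 18 = 42, β' = 6 + 4 = 10.
Posterior mean = α'/β' = 42/10 = 21/5.

21/5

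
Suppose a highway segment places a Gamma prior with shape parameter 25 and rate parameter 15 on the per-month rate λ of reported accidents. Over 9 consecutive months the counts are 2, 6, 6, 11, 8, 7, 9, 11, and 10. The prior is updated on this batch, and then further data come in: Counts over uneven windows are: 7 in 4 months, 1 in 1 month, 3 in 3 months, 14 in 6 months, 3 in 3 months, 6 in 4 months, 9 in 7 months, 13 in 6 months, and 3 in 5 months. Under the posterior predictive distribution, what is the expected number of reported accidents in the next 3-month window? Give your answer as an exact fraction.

22/3

Total count: 2 + 6 + 6 + 11 + 8 + 7 + 9 + 11 + 10 = 70.
Total exposure: 9 months.
After the first batch: Gamma(25 + 70, 15 + 9) = Gamma(95, 24).
Total count: 7 + 1 + 3 + 14 + 3 + 6 + 9 + 13 + 3 = 59.
Total exposure: 4 + 1 + 3 + 6 + 3 + 4 + 7 + 6 + 5 = 39 months.
After the second batch: Gamma(95 + 59, 24 + 39) = Gamma(154, 63).
Predictive mean over a 3-month window = T·E[λ|data] = 3·154/63 = 22/3.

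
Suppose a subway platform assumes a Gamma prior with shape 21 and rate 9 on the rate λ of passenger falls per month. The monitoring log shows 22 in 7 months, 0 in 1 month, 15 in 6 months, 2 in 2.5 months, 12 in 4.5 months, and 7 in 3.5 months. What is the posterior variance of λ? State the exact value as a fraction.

Total count: 22 + 0 + 15 + 2 + 12 + 7 = 58.
Total exposure: 7 + 1 + 6 + 2.5 + 4.5 + 3.5 = 24.5 months.
Gamma(α, β) with Poisson data over total exposure Σt gives posterior Gamma(α+Σx, β+Σt) = Gamma(79, 67/2).
Posterior variance = α'/β'² = 79/(4489/4) = 316/4489.

316/4489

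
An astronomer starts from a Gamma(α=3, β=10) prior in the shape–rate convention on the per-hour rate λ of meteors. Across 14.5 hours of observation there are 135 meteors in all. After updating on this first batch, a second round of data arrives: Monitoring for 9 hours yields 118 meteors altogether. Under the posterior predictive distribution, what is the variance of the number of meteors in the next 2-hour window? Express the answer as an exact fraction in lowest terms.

72704/4489

Total count 135 over total exposure 14.5 hours.
After the first batch: Gamma(3 + 135, 10 + 14.5) = Gamma(138, 49/2).
Total count 118 over total exposure 9 hours.
After the second batch: Gamma(138 + 118, 49/2 + 9) = Gamma(256, 67/2).
The posterior predictive for a window of length T is Negative Binomial with variance T·α'·(β'+T)/β'² = 2·256·(71/2)/(4489/4) = 72704/4489.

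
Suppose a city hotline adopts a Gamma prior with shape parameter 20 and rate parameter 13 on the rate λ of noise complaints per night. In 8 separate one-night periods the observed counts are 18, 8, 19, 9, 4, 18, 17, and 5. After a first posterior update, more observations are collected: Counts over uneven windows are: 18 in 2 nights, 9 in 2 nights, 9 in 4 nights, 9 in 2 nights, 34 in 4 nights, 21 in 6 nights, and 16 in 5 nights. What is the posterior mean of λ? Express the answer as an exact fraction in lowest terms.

Total count: 18 + 8 + 19 + 9 + 4 + 18 + 17 + 5 = 98.
Total exposure: 8 nights.
After the first batch: Gamma(20 + 98, 13 + 8) = Gamma(118, 21).
Total count: 18 + 9 + 9 + 9 + 34 + 21 + 16 = 116.
Total exposure: 2 + 2 + 4 + 2 + 4 + 6 + 5 = 25 nights.
After the second batch: Gamma(118 + 116, 21 + 25) = Gamma(234, 46).
Posterior mean = α'/β' = 234/46 = 117/23.

117/23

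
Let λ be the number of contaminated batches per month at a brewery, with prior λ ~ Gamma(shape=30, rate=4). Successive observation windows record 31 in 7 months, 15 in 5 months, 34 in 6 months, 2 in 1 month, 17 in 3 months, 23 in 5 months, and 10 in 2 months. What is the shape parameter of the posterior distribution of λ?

Total count: 31 + 15 + 34 + 2 + 17 + 23 + 10 = 132.
Total exposure: 7 + 5 + 6 + 1 + 3 + 5 + 2 = 29 months.
By Gamma–Poisson conjugacy, the posterior is Gamma(α + Σx, β + Σt) = Gamma(30 + 132, 4 + 29) = Gamma(162, 33).

162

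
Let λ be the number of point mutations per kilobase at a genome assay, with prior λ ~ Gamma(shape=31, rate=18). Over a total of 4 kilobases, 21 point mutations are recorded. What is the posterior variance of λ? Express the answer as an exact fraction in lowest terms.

Total count 21 over total exposure 4 kilobases.
The Gamma prior is conjugate for the Poisson rate, so λ | data ~ Gamma(31+21, 18+4) = Gamma(52, 22).
Posterior variance = α'/β'² = 52/484 = 13/121.

13/121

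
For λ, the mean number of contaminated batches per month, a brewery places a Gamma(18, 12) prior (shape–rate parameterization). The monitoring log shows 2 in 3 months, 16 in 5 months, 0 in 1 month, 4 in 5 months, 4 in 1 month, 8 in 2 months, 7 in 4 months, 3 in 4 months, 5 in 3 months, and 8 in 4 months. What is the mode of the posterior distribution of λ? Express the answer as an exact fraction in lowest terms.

Total count: 2 + 16 + 0 + 4 + 4 + 8 + 7 + 3 + 5 + 8 = 57.
Total exposure: 3 + 5 + 1 + 5 + 1 + 2 + 4 + 4 + 3 + 4 = 32 months.
The Gamma prior is conjugate for the Poisson rate, so λ | data ~ Gamma(18+57, 12+32) = Gamma(75, 44).
Posterior mode = (α'−1)/β' = 74/44 = 37/22.

37/22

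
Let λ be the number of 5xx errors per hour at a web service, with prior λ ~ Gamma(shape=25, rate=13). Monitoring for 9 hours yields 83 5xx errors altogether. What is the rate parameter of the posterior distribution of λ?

22

Total count 83 over total exposure 9 hours.
The Gamma prior is conjugate for the Poisson rate, so λ | data ~ Gamma(25+83, 13+9) = Gamma(108, 22).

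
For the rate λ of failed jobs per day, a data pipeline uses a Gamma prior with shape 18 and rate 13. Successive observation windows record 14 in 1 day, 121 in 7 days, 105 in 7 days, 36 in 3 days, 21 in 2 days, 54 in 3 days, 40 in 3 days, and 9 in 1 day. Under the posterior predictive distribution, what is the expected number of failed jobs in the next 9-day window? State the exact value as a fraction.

1881/20

Total count: 14 + 121 + 105 + 36 + 21 + 54 + 40 + 9 = 400.
Total exposure: 1 + 7 + 7 + 3 + 2 + 3 + 3 + 1 = 27 days.
Posterior: α' = 18 + 400 = 418, β' = 13 + 27 = 40.
Predictive mean over a 9-day window = T·E[λ|data] = 9·418/40 = 1881/20.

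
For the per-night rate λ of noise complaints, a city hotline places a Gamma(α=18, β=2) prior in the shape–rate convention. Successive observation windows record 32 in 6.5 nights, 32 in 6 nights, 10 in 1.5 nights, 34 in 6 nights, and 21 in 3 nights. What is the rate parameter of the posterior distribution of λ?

25

Total count: 32 + 32 + 10 + 34 + 21 = 129.
Total exposure: 6.5 + 6 + 1.5 + 6 + 3 = 23 nights.
By Gamma–Poisson conjugacy, the posterior is Gamma(α + Σx, β + Σt) = Gamma(18 + 129, 2 + 23) = Gamma(147, 25).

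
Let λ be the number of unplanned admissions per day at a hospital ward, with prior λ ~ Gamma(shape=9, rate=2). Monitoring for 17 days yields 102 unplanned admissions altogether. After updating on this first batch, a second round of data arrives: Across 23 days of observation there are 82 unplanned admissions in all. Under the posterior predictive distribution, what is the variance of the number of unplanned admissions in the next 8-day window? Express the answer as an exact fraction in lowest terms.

Total count 102 over total exposure 17 days.
After the first batch: Gamma(9 + 102, 2 + 17) = Gamma(111, 19).
Total count 82 over total exposure 23 days.
After the second batch: Gamma(111 + 82, 19 + 23) = Gamma(193, 42).
The posterior predictive for a window of length T is Negative Binomial with variance T·α'·(β'+T)/β'² = 8·193·50/1764 = 19300/441.

19300/441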